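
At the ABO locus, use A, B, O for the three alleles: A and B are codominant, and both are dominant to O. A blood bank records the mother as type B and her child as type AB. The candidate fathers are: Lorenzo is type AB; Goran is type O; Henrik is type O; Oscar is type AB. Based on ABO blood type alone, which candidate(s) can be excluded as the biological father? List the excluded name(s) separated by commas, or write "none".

A candidate is excluded only if no genotype consistent with his phenotype could produce a type AB child with a type B mother.
Goran (type O): no genotype consistent with that phenotype can produce a type-AB child with a type-B mother.
Henrik (type O): no genotype consistent with that phenotype can produce a type-AB child with a type-B mother.

Goran, Henrik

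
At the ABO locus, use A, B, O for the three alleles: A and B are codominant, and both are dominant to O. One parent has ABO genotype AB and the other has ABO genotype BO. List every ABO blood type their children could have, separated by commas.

A, B, AB

Gametes from AB × BO give offspring ABO genotypes AB, AO, BB, BO, i.e. phenotypes A, B, AB.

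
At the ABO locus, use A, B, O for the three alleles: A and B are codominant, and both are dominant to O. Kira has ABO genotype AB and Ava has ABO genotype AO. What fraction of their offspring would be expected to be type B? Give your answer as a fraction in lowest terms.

1/4

ABO cross AB × AO → offspring phenotypes: 1/2 A, 1/4 B, 1/4 AB.
So P(type B) = 1/4.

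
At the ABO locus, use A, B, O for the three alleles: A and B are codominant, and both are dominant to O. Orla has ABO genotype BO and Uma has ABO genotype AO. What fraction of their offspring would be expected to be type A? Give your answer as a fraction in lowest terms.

1/4

ABO cross BO × AO → offspring phenotypes: 1/4 O, 1/4 A, 1/4 B, 1/4 AB.
So P(type A) = 1/4.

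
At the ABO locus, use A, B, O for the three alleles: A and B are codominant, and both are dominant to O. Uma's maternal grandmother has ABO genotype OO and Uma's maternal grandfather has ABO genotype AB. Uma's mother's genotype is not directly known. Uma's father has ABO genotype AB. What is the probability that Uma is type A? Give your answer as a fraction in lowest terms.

3/8

Uma's mother's ABO genotype from OO × AB: 1/2 AO, 1/2 BO.
Crossing each possibility with the father AB and summing P(type A): 1/2·1/2 + 1/2·1/4 = 3/8.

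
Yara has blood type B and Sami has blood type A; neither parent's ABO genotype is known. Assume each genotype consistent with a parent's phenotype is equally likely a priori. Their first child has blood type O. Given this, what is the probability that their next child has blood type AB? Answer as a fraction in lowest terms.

1/4

Possible genotypes: Yara ∈ {I^B I^B, I^B i}; Sami ∈ {I^A I^A, I^A i}.
Weight each parental genotype pair by prior × P(type-O child):
  I^B i × I^A i: posterior weight 1; P(next child type AB) = 1/4.
Weighted sum = 1/4.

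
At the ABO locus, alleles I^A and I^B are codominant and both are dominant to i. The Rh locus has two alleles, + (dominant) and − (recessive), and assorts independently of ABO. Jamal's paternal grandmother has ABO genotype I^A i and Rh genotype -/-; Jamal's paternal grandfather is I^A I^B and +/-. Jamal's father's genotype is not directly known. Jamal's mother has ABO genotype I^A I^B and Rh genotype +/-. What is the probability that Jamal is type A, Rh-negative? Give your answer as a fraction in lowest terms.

Jamal's father's ABO genotype from I^A i × I^A I^B: 1/4 I^A I^A, 1/4 I^A I^B, 1/4 I^A i, 1/4 I^B i.
Crossing each possibility with the mother I^A I^B and summing P(type A): 1/4·1/2 + 1/4·1/4 + 1/4·1/2 + 1/4·1/4 = 3/8.
Similarly for Rh via the father's Rh distribution: P(Rh-) = 3/8.
Independent loci: 3/8 × 3/8 = 9/64.

9/64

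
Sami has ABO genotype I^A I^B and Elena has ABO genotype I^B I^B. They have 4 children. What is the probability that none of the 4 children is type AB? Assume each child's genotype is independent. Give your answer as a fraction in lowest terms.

ABO cross I^A I^B × I^B I^B → 1/2 B, 1/2 AB.
So P(type AB) = 1/2 per child.
P(not type AB) = 1/2 for one child; (1/2)^4 = 1/16.

1/16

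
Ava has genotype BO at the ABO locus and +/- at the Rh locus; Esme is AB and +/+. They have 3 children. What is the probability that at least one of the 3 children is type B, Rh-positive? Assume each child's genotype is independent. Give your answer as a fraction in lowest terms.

ABO cross BO × AB → 1/4 A, 1/2 B, 1/4 AB.
Rh cross +/- × +/+ → 1 Rh+; so P(type B, Rh-positive) = 1/2 × 1 = 1/2 per child.
P(none) = (1/2)^3 = 1/8; P(at least one) = 1 − 1/8 = 7/8.

7/8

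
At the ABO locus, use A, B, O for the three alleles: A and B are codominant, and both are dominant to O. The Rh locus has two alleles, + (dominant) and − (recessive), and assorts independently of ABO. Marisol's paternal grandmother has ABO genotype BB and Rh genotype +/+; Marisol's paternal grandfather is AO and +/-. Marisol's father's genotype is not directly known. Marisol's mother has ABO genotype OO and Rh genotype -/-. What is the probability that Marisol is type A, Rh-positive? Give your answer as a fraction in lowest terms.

Marisol's father's ABO genotype from BB × AO: 1/2 AB, 1/2 BO.
Crossing each possibility with the mother OO and summing P(type A): 1/2·1/2 + 1/2·0 = 1/4.
Similarly for Rh via the father's Rh distribution: P(Rh+) = 3/4.
Independent loci: 1/4 × 3/4 = 3/16.

3/16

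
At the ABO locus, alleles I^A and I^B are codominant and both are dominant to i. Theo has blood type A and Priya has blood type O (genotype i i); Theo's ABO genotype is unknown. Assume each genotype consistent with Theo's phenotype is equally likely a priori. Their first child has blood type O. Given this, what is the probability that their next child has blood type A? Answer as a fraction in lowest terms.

1/2

Possible genotypes: Theo ∈ {I^A I^A, I^A i}; Priya ∈ {i i}.
Weight each parental genotype pair by prior × P(type-O child):
  I^A i × i i: posterior weight 1; P(next child type A) = 1/2.
Weighted sum = 1/2.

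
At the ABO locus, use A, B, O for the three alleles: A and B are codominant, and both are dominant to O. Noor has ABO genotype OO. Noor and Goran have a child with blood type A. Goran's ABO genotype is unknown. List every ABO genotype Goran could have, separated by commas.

AA, AB, AO

For each candidate genotype of Goran, check whether crossing it with OO can produce every observed child phenotype.
  AA → possible child types {A} ✓
  AB → possible child types {A, B} ✓
  AO → possible child types {O, A} ✓
  BB → possible child types {B} ✗
  BO → possible child types {O, B} ✗
  OO → possible child types {O} ✗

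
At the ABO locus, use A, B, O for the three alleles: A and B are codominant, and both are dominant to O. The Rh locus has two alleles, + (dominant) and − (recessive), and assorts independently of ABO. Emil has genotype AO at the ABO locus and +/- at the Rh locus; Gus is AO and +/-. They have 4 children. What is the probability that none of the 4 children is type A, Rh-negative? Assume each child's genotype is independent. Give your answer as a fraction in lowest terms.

ABO cross AO × AO → 1/4 O, 3/4 A.
Rh cross +/- × +/- → 3/4 Rh+, 1/4 Rh-; so P(type A, Rh-negative) = 3/4 × 1/4 = 3/16 per child.
P(not type A, Rh-negative) = 13/16 for one child; (13/16)^4 = 28561/65536.

28561/65536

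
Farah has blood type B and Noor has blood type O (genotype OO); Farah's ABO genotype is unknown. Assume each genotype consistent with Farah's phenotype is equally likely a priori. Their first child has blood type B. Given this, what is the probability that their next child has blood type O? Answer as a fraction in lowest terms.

Possible genotypes: Farah ∈ {BB, BO}; Noor ∈ {OO}.
Weight each parental genotype pair by prior × P(type-B child):
  BB × OO: posterior weight 2/3; P(next child type O) = 0.
  BO × OO: posterior weight 1/3; P(next child type O) = 1/2.
Weighted sum = 1/6.

1/6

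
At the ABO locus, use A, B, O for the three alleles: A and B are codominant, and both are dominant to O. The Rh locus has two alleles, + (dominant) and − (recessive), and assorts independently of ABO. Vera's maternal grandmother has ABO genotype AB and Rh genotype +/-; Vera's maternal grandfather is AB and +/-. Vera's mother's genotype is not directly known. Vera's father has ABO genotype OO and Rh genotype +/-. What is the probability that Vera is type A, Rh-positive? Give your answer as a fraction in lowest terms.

Vera's mother's ABO genotype from AB × AB: 1/4 AA, 1/2 AB, 1/4 BB.
Crossing each possibility with the father OO and summing P(type A): 1/4·1 + 1/2·1/2 + 1/4·0 = 1/2.
Similarly for Rh via the mother's Rh distribution: P(Rh+) = 3/4.
Independent loci: 1/2 × 3/4 = 3/8.

3/8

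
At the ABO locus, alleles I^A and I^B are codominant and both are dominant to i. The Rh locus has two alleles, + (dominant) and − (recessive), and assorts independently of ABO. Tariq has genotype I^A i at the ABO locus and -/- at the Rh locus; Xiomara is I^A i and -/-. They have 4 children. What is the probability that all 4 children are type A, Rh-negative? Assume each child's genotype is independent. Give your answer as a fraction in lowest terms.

81/256

ABO cross I^A i × I^A i → 1/4 O, 3/4 A.
Rh cross -/- × -/- → 1 Rh-; so P(type A, Rh-negative) = 3/4 × 1 = 3/4 per child.
All 4 independent: (3/4)^4 = 81/256.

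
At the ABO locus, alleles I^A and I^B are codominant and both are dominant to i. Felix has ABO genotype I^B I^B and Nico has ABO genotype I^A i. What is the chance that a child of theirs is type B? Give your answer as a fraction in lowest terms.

1/2

ABO cross I^B I^B × I^A i → offspring phenotypes: 1/2 B, 1/2 AB.
So P(type B) = 1/2.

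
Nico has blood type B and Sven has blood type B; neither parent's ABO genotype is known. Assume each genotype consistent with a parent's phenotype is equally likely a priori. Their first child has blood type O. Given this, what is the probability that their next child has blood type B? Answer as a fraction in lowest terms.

3/4

Possible genotypes: Nico ∈ {I^B I^B, I^B i}; Sven ∈ {I^B I^B, I^B i}.
Weight each parental genotype pair by prior × P(type-O child):
  I^B i × I^B i: posterior weight 1; P(next child type B) = 3/4.
Weighted sum = 3/4.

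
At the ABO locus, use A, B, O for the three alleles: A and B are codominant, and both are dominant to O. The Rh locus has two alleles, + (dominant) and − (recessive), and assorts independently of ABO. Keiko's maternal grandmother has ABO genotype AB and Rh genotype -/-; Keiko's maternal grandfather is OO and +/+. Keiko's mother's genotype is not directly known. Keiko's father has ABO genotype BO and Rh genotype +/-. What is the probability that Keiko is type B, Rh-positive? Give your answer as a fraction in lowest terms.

Keiko's mother's ABO genotype from AB × OO: 1/2 AO, 1/2 BO.
Crossing each possibility with the father BO and summing P(type B): 1/2·1/4 + 1/2·3/4 = 1/2.
Similarly for Rh via the mother's Rh distribution: P(Rh+) = 3/4.
Independent loci: 1/2 × 3/4 = 3/8.

3/8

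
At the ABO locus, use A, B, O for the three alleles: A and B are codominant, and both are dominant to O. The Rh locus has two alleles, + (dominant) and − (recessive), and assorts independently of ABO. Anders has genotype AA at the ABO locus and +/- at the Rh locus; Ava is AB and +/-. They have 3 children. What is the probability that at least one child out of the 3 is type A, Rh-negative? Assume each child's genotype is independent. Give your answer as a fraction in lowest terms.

ABO cross AA × AB → 1/2 A, 1/2 AB.
Rh cross +/- × +/- → 3/4 Rh+, 1/4 Rh-; so P(type A, Rh-negative) = 1/2 × 1/4 = 1/8 per child.
P(none) = (7/8)^3 = 343/512; P(at least one) = 1 − 343/512 = 169/512.

169/512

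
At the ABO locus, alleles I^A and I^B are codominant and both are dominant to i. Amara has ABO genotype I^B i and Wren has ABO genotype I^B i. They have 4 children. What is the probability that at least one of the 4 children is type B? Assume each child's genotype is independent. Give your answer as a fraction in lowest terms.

255/256

ABO cross I^B i × I^B i → 1/4 O, 3/4 B.
So P(type B) = 3/4 per child.
P(none) = (1/4)^4 = 1/256; P(at least one) = 1 − 1/256 = 255/256.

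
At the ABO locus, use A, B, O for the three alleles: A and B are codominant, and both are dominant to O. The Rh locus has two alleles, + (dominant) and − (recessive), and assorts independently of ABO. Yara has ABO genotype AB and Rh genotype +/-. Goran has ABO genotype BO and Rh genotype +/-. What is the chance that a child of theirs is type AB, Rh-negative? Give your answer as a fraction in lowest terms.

ABO cross AB × BO → offspring phenotypes: 1/4 A, 1/2 B, 1/4 AB.
Rh cross +/- × +/- → 3/4 Rh+, 1/4 Rh-.
Independent loci: P(type AB, Rh-negative) = 1/4 × 1/4 = 1/16.

1/16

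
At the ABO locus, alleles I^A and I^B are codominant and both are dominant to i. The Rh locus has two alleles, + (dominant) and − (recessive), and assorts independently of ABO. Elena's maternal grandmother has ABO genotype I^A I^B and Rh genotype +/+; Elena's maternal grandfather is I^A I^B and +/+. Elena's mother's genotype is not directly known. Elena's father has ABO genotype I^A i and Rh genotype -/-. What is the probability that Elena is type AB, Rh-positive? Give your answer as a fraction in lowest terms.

Elena's mother's ABO genotype from I^A I^B × I^A I^B: 1/4 I^A I^A, 1/2 I^A I^B, 1/4 I^B I^B.
Crossing each possibility with the father I^A i and summing P(type AB): 1/4·0 + 1/2·1/4 + 1/4·1/2 = 1/4.
Similarly for Rh via the mother's Rh distribution: P(Rh+) = 1.
Independent loci: 1/4 × 1 = 1/4.

1/4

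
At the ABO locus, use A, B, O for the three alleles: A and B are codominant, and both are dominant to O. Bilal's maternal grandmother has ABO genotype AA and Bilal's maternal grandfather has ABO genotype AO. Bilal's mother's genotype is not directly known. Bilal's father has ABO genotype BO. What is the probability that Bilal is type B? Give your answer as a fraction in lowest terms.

Bilal's mother's ABO genotype from AA × AO: 1/2 AA, 1/2 AO.
Crossing each possibility with the father BO and summing P(type B): 1/2·0 + 1/2·1/4 = 1/8.

1/8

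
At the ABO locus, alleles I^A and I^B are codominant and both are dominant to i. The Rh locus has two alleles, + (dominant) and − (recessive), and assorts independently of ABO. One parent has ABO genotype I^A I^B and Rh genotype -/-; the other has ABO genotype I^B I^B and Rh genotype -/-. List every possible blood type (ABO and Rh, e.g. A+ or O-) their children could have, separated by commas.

B-, AB-

Gametes from I^A I^B × I^B I^B give offspring ABO genotypes I^A I^B, I^B I^B, i.e. phenotypes B, AB.
Rh cross -/- × -/- → phenotypes Rh-.
Combining independently: B-, AB-.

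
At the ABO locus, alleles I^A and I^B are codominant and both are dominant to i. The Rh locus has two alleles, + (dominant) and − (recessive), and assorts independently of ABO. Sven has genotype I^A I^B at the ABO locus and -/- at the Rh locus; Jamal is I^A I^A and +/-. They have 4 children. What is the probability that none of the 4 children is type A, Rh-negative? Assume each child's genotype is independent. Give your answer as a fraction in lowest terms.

81/256

ABO cross I^A I^B × I^A I^A → 1/2 A, 1/2 AB.
Rh cross -/- × +/- → 1/2 Rh+, 1/2 Rh-; so P(type A, Rh-negative) = 1/2 × 1/2 = 1/4 per child.
P(not type A, Rh-negative) = 3/4 for one child; (3/4)^4 = 81/256.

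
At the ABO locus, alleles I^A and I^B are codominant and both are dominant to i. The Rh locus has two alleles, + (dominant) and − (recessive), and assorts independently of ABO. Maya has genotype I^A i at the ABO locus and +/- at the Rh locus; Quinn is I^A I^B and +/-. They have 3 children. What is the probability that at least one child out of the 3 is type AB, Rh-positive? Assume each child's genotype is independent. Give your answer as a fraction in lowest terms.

1899/4096

ABO cross I^A i × I^A I^B → 1/2 A, 1/4 B, 1/4 AB.
Rh cross +/- × +/- → 3/4 Rh+, 1/4 Rh-; so P(type AB, Rh-positive) = 1/4 × 3/4 = 3/16 per child.
P(none) = (13/16)^3 = 2197/4096; P(at least one) = 1 − 2197/4096 = 1899/4096.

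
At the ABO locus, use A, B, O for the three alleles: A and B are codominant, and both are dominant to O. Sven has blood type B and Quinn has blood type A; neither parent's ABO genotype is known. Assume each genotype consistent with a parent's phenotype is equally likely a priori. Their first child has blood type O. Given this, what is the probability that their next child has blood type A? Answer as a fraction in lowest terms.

1/4

Possible genotypes: Sven ∈ {BB, BO}; Quinn ∈ {AA, AO}.
Weight each parental genotype pair by prior × P(type-O child):
  BO × AO: posterior weight 1; P(next child type A) = 1/4.
Weighted sum = 1/4.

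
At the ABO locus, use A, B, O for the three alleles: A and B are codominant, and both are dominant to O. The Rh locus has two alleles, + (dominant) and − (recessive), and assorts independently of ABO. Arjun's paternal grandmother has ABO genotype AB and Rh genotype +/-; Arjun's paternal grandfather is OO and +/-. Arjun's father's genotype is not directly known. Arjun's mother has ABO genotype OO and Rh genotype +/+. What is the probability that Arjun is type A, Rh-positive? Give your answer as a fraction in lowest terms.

Arjun's father's ABO genotype from AB × OO: 1/2 AO, 1/2 BO.
Crossing each possibility with the mother OO and summing P(type A): 1/2·1/2 + 1/2·0 = 1/4.
Similarly for Rh via the father's Rh distribution: P(Rh+) = 1.
Independent loci: 1/4 × 1 = 1/4.

1/4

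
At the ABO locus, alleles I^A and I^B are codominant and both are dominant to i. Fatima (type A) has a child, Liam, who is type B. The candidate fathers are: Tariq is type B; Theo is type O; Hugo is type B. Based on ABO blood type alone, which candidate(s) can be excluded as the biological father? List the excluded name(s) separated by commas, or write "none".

A candidate is excluded only if no genotype consistent with his phenotype could produce a type B child with a type A mother.
Theo (type O): no genotype consistent with that phenotype can produce a type-B child with a type-A mother.

Theo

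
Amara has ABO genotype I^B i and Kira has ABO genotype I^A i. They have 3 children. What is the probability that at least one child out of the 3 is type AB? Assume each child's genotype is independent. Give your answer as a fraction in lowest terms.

37/64

ABO cross I^B i × I^A i → 1/4 O, 1/4 A, 1/4 B, 1/4 AB.
So P(type AB) = 1/4 per child.
P(none) = (3/4)^3 = 27/64; P(at least one) = 1 − 27/64 = 37/64.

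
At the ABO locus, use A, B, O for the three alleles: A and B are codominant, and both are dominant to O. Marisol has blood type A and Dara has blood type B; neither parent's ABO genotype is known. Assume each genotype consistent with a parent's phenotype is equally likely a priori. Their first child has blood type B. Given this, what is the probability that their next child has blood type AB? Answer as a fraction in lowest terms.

Possible genotypes: Marisol ∈ {AA, AO}; Dara ∈ {BB, BO}.
Weight each parental genotype pair by prior × P(type-B child):
  AO × BB: posterior weight 2/3; P(next child type AB) = 1/2.
  AO × BO: posterior weight 1/3; P(next child type AB) = 1/4.
Weighted sum = 5/12.

5/12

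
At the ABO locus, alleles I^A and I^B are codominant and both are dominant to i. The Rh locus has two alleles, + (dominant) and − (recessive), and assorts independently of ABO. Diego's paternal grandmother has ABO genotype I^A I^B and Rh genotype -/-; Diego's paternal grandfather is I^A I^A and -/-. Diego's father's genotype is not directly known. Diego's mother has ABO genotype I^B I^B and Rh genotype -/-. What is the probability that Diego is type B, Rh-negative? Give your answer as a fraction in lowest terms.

Diego's father's ABO genotype from I^A I^B × I^A I^A: 1/2 I^A I^A, 1/2 I^A I^B.
Crossing each possibility with the mother I^B I^B and summing P(type B): 1/2·0 + 1/2·1/2 = 1/4.
Similarly for Rh via the father's Rh distribution: P(Rh-) = 1.
Independent loci: 1/4 × 1 = 1/4.

1/4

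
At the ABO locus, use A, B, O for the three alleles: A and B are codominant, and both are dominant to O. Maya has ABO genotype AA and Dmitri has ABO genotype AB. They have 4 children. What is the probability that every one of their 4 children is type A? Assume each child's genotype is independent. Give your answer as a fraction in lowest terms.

ABO cross AA × AB → 1/2 A, 1/2 AB.
So P(type A) = 1/2 per child.
All 4 independent: (1/2)^4 = 1/16.

1/16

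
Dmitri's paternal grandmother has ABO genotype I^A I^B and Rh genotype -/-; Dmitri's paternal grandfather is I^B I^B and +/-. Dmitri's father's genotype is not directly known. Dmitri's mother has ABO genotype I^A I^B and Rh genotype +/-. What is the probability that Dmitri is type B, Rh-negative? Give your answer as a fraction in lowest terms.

9/64

Dmitri's father's ABO genotype from I^A I^B × I^B I^B: 1/2 I^A I^B, 1/2 I^B I^B.
Crossing each possibility with the mother I^A I^B and summing P(type B): 1/2·1/4 + 1/2·1/2 = 3/8.
Similarly for Rh via the father's Rh distribution: P(Rh-) = 3/8.
Independent loci: 3/8 × 3/8 = 9/64.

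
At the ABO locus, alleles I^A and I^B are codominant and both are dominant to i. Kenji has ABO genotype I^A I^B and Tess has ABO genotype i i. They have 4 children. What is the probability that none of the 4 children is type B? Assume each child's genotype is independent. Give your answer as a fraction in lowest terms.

1/16

ABO cross I^A I^B × i i → 1/2 A, 1/2 B.
So P(type B) = 1/2 per child.
P(not type B) = 1/2 for one child; (1/2)^4 = 1/16.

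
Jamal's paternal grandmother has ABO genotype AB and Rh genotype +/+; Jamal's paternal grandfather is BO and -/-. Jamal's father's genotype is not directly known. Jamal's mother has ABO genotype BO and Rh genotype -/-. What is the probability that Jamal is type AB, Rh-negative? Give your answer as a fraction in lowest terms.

Jamal's father's ABO genotype from AB × BO: 1/4 AB, 1/4 AO, 1/4 BB, 1/4 BO.
Crossing each possibility with the mother BO and summing P(type AB): 1/4·1/4 + 1/4·1/4 + 1/4·0 + 1/4·0 = 1/8.
Similarly for Rh via the father's Rh distribution: P(Rh-) = 1/2.
Independent loci: 1/8 × 1/2 = 1/16.

1/16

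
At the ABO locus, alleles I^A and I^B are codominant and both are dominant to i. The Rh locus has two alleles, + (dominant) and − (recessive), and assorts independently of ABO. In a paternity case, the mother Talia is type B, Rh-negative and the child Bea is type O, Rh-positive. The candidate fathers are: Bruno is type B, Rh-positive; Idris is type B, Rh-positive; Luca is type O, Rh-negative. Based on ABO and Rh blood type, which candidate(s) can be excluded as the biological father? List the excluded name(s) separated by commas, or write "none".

A candidate is excluded only if no genotype consistent with his phenotype could produce a type O, Rh-positive child with a type B, Rh-negative mother.
Luca (type O, Rh-): no genotype consistent with that phenotype can produce a type-O Rh+ child with a type-B mother.

Luca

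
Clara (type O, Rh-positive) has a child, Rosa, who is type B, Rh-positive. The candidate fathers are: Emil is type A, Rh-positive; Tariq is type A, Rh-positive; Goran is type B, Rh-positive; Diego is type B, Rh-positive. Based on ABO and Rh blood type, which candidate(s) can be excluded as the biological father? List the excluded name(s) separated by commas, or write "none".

Emil, Tariq

A candidate is excluded only if no genotype consistent with his phenotype could produce a type B, Rh-positive child with a type O, Rh-positive mother.
Emil (type A, Rh+): no genotype consistent with that phenotype can produce a type-B Rh+ child with a type-O mother.
Tariq (type A, Rh+): no genotype consistent with that phenotype can produce a type-B Rh+ child with a type-O mother.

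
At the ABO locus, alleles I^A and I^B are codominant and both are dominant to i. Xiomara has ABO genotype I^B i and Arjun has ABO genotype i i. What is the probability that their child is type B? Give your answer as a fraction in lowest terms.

ABO cross I^B i × i i → offspring phenotypes: 1/2 O, 1/2 B.
So P(type B) = 1/2.

1/2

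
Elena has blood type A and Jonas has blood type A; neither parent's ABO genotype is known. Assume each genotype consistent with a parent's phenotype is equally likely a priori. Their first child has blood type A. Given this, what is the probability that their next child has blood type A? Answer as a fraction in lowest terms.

Possible genotypes: Elena ∈ {I^A I^A, I^A i}; Jonas ∈ {I^A I^A, I^A i}.
Weight each parental genotype pair by prior × P(type-A child):
  I^A I^A × I^A I^A: posterior weight 4/15; P(next child type A) = 1.
  I^A I^A × I^A i: posterior weight 4/15; P(next child type A) = 1.
  I^A i × I^A I^A: posterior weight 4/15; P(next child type A) = 1.
  I^A i × I^A i: posterior weight 1/5; P(next child type A) = 3/4.
Weighted sum = 19/20.

19/20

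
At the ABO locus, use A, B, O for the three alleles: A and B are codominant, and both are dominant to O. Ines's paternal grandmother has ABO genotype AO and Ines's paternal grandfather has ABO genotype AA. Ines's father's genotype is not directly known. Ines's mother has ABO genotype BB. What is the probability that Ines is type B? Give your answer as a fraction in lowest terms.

1/4

Ines's father's ABO genotype from AO × AA: 1/2 AA, 1/2 AO.
Crossing each possibility with the mother BB and summing P(type B): 1/2·0 + 1/2·1/2 = 1/4.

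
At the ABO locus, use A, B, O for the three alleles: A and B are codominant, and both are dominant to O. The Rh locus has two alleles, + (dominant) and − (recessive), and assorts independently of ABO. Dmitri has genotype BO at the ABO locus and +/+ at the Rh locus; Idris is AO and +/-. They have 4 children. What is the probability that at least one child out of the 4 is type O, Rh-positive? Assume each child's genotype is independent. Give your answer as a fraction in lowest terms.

175/256

ABO cross BO × AO → 1/4 O, 1/4 A, 1/4 B, 1/4 AB.
Rh cross +/+ × +/- → 1 Rh+; so P(type O, Rh-positive) = 1/4 × 1 = 1/4 per child.
P(none) = (3/4)^4 = 81/256; P(at least one) = 1 − 81/256 = 175/256.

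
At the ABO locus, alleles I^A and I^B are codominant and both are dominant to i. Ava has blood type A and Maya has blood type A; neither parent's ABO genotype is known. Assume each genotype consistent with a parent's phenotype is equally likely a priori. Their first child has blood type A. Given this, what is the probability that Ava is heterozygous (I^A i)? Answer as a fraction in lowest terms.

Possible genotypes: Ava ∈ {I^A I^A, I^A i}; Maya ∈ {I^A I^A, I^A i}.
Weight each parental genotype pair by prior × P(type-A child):
  I^A I^A × I^A I^A: posterior weight 4/15.
  I^A I^A × I^A i: posterior weight 4/15.
  I^A i × I^A I^A: posterior weight 4/15.
  I^A i × I^A i: posterior weight 1/5.
Sum the posterior weight over pairs where Ava is I^A i: 7/15.

7/15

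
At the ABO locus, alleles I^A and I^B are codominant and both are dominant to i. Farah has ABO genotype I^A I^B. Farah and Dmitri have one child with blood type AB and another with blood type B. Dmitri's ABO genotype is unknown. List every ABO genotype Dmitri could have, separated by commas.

I^A I^B, I^A i, I^B I^B, I^B i

For each candidate genotype of Dmitri, check whether crossing it with I^A I^B can produce every observed child phenotype.
  I^A I^A → possible child types {A, AB} ✗
  I^A I^B → possible child types {A, B, AB} ✓
  I^A i → possible child types {A, B, AB} ✓
  I^B I^B → possible child types {B, AB} ✓
  I^B i → possible child types {A, B, AB} ✓
  i i → possible child types {A, B} ✗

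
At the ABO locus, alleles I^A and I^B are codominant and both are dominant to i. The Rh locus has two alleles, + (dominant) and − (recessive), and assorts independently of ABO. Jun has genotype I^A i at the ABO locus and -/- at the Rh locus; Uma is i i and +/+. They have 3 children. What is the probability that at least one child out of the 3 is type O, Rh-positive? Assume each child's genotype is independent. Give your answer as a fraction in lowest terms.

7/8

ABO cross I^A i × i i → 1/2 O, 1/2 A.
Rh cross -/- × +/+ → 1 Rh+; so P(type O, Rh-positive) = 1/2 × 1 = 1/2 per child.
P(none) = (1/2)^3 = 1/8; P(at least one) = 1 − 1/8 = 7/8.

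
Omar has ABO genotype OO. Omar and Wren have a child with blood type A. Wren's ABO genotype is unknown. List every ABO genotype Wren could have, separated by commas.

AA, AB, AO

For each candidate genotype of Wren, check whether crossing it with OO can produce every observed child phenotype.
  AA → possible child types {A} ✓
  AB → possible child types {A, B} ✓
  AO → possible child types {O, A} ✓
  BB → possible child types {B} ✗
  BO → possible child types {O, B} ✗
  OO → possible child types {O} ✗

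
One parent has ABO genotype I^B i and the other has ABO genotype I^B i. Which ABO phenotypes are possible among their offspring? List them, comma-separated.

O, B

Gametes from I^B i × I^B i give offspring ABO genotypes I^B I^B, I^B i, i i, i.e. phenotypes O, B.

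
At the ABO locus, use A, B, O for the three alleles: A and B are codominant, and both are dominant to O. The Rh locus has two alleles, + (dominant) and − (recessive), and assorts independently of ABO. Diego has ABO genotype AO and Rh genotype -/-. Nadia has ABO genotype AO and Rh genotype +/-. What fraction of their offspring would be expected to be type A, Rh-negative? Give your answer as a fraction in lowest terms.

ABO cross AO × AO → offspring phenotypes: 1/4 O, 3/4 A.
Rh cross -/- × +/- → 1/2 Rh+, 1/2 Rh-.
Independent loci: P(type A, Rh-negative) = 3/4 × 1/2 = 3/8.

3/8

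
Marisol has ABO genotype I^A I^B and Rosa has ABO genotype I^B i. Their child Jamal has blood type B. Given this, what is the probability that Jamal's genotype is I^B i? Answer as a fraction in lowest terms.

1/2

Cross I^A I^B × I^B i → 1/4 I^A I^B, 1/4 I^A i, 1/4 I^B I^B, 1/4 I^B i.
Type-B genotypes among offspring: I^B I^B (1/4), I^B i (1/4); total 1/2.
P(I^B i | type B) = (1/4) / (1/2) = 1/2.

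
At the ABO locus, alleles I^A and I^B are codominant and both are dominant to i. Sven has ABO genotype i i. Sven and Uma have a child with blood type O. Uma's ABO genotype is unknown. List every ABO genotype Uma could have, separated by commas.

I^A i, I^B i, i i

For each candidate genotype of Uma, check whether crossing it with i i can produce every observed child phenotype.
  I^A I^A → possible child types {A} ✗
  I^A I^B → possible child types {A, B} ✗
  I^A i → possible child types {O, A} ✓
  I^B I^B → possible child types {B} ✗
  I^B i → possible child types {O, B} ✓
  i i → possible child types {O} ✓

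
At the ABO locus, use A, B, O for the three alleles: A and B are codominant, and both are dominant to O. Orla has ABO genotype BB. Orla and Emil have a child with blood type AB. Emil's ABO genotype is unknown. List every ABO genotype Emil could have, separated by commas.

AA, AB, AO

For each candidate genotype of Emil, check whether crossing it with BB can produce every observed child phenotype.
  AA → possible child types {AB} ✓
  AB → possible child types {B, AB} ✓
  AO → possible child types {B, AB} ✓
  BB → possible child types {B} ✗
  BO → possible child types {B} ✗
  OO → possible child types {B} ✗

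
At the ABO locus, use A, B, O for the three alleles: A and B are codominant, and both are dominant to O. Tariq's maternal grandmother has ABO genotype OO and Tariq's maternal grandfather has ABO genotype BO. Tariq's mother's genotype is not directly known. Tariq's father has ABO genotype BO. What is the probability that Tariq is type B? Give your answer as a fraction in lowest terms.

5/8

Tariq's mother's ABO genotype from OO × BO: 1/2 BO, 1/2 OO.
Crossing each possibility with the father BO and summing P(type B): 1/2·3/4 + 1/2·1/2 = 5/8.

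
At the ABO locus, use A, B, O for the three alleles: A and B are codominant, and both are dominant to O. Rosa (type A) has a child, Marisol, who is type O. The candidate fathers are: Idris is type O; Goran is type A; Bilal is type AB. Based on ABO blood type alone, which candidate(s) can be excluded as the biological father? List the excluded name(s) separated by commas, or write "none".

Bilal

A candidate is excluded only if no genotype consistent with his phenotype could produce a type O child with a type A mother.
Bilal (type AB): no genotype consistent with that phenotype can produce a type-O child with a type-A mother.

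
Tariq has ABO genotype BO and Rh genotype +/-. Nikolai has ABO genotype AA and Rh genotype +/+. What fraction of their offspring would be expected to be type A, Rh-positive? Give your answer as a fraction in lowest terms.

ABO cross BO × AA → offspring phenotypes: 1/2 A, 1/2 AB.
Rh cross +/- × +/+ → 1 Rh+.
Independent loci: P(type A, Rh-positive) = 1/2 × 1 = 1/2.

1/2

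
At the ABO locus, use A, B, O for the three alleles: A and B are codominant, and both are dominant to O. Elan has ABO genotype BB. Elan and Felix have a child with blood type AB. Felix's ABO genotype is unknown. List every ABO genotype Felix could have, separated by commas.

For each candidate genotype of Felix, check whether crossing it with BB can produce every observed child phenotype.
  AA → possible child types {AB} ✓
  AB → possible child types {B, AB} ✓
  AO → possible child types {B, AB} ✓
  BB → possible child types {B} ✗
  BO → possible child types {B} ✗
  OO → possible child types {B} ✗

AA, AB, AO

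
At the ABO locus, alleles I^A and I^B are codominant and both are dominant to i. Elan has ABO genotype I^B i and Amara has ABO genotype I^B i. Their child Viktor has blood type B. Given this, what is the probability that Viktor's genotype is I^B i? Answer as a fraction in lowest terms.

2/3

Cross I^B i × I^B i → 1/4 I^B I^B, 1/2 I^B i, 1/4 i i.
Type-B genotypes among offspring: I^B I^B (1/4), I^B i (1/2); total 3/4.
P(I^B i | type B) = (1/2) / (3/4) = 2/3.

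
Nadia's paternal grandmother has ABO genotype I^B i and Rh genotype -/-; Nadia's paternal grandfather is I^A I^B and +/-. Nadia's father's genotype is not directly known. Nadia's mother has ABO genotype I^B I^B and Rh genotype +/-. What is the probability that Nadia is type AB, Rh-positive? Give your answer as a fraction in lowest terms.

Nadia's father's ABO genotype from I^B i × I^A I^B: 1/4 I^A I^B, 1/4 I^A i, 1/4 I^B I^B, 1/4 I^B i.
Crossing each possibility with the mother I^B I^B and summing P(type AB): 1/4·1/2 + 1/4·1/2 + 1/4·0 + 1/4·0 = 1/4.
Similarly for Rh via the father's Rh distribution: P(Rh+) = 5/8.
Independent loci: 1/4 × 5/8 = 5/32.

5/32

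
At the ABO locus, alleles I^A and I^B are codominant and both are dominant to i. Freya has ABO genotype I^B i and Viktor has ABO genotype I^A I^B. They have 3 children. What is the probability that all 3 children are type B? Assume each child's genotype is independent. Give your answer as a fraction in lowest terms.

ABO cross I^B i × I^A I^B → 1/4 A, 1/2 B, 1/4 AB.
So P(type B) = 1/2 per child.
All 3 independent: (1/2)^3 = 1/8.

1/8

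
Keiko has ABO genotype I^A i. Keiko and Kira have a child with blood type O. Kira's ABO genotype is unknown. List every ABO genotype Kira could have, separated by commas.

For each candidate genotype of Kira, check whether crossing it with I^A i can produce every observed child phenotype.
  I^A I^A → possible child types {A} ✗
  I^A I^B → possible child types {A, B, AB} ✗
  I^A i → possible child types {O, A} ✓
  I^B I^B → possible child types {B, AB} ✗
  I^B i → possible child types {O, A, B, AB} ✓
  i i → possible child types {O, A} ✓

I^A i, I^B i, i i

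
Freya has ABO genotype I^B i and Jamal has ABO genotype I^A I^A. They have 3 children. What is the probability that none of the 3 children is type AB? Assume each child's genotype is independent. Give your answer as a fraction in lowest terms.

1/8

ABO cross I^B i × I^A I^A → 1/2 A, 1/2 AB.
So P(type AB) = 1/2 per child.
P(not type AB) = 1/2 for one child; (1/2)^3 = 1/8.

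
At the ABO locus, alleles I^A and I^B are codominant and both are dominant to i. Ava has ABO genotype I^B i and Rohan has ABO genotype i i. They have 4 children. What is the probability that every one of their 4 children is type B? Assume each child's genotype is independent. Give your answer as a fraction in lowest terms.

ABO cross I^B i × i i → 1/2 O, 1/2 B.
So P(type B) = 1/2 per child.
All 4 independent: (1/2)^4 = 1/16.

1/16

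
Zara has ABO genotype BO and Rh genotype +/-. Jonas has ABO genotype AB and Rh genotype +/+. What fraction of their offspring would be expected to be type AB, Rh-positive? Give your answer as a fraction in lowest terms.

ABO cross BO × AB → offspring phenotypes: 1/4 A, 1/2 B, 1/4 AB.
Rh cross +/- × +/+ → 1 Rh+.
Independent loci: P(type AB, Rh-positive) = 1/4 × 1 = 1/4.

1/4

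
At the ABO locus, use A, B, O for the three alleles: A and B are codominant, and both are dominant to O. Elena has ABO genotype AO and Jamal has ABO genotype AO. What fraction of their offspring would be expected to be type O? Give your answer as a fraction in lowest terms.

ABO cross AO × AO → offspring phenotypes: 1/4 O, 3/4 A.
So P(type O) = 1/4.

1/4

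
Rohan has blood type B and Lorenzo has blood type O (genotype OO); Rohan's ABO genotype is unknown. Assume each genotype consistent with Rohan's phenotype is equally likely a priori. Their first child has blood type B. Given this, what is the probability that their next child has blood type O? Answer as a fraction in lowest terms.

1/6

Possible genotypes: Rohan ∈ {BB, BO}; Lorenzo ∈ {OO}.
Weight each parental genotype pair by prior × P(type-B child):
  BB × OO: posterior weight 2/3; P(next child type O) = 0.
  BO × OO: posterior weight 1/3; P(next child type O) = 1/2.
Weighted sum = 1/6.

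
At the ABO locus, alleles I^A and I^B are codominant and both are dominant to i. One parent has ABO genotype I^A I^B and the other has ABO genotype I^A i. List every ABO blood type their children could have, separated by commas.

Gametes from I^A I^B × I^A i give offspring ABO genotypes I^A I^A, I^A I^B, I^A i, I^B i, i.e. phenotypes A, B, AB.

A, B, AB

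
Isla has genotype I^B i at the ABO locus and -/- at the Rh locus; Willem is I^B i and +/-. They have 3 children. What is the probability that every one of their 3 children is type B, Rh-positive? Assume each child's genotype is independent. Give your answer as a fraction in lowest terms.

ABO cross I^B i × I^B i → 1/4 O, 3/4 B.
Rh cross -/- × +/- → 1/2 Rh+, 1/2 Rh-; so P(type B, Rh-positive) = 3/4 × 1/2 = 3/8 per child.
All 3 independent: (3/8)^3 = 27/512.

27/512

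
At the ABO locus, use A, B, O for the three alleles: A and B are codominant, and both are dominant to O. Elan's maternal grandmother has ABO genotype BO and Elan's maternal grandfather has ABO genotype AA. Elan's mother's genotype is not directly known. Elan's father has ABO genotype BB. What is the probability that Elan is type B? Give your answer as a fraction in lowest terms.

1/2

Elan's mother's ABO genotype from BO × AA: 1/2 AB, 1/2 AO.
Crossing each possibility with the father BB and summing P(type B): 1/2·1/2 + 1/2·1/2 = 1/2.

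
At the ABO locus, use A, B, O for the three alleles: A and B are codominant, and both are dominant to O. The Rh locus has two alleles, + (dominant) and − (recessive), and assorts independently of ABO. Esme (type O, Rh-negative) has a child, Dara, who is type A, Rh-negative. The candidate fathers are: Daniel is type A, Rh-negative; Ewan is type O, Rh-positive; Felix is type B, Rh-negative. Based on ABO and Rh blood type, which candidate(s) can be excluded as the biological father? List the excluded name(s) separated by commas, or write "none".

A candidate is excluded only if no genotype consistent with his phenotype could produce a type A, Rh-negative child with a type O, Rh-negative mother.
Ewan (type O, Rh+): no genotype consistent with that phenotype can produce a type-A Rh- child with a type-O mother.
Felix (type B, Rh-): no genotype consistent with that phenotype can produce a type-A Rh- child with a type-O mother.

Ewan, Felix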